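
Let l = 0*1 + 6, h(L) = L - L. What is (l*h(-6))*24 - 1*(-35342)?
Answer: 35342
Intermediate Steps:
h(L) = 0
l = 6 (l = 0 + 6 = 6)
(l*h(-6))*24 - 1*(-35342) = (6*0)*24 - 1*(-35342) = 0*24 + 35342 = 0 + 35342 = 35342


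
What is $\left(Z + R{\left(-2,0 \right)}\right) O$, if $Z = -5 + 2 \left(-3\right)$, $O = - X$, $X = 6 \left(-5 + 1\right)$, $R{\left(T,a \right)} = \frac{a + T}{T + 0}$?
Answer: $-240$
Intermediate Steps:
$R{\left(T,a \right)} = \frac{T + a}{T}$
$X = -24$ ($X = 6 \left(-4\right) = -24$)
$O = 24$ ($O = \left(-1\right) \left(-24\right) = 24$)
$Z = -11$ ($Z = -5 - 6 = -11$)
$\left(Z + R{\left(-2,0 \right)}\right) O = \left(-11 + \frac{-2 + 0}{-2}\right) 24 = \left(-11 - -1\right) 24 = \left(-11 + 1\right) 24 = \left(-10\right) 24 = -240$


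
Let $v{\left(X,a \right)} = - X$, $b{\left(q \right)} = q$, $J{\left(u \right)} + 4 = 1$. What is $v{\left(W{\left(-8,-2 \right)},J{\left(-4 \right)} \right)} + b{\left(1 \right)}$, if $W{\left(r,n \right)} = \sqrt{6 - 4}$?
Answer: $1 - \sqrt{2} \approx -0.41421$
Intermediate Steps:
$W{\left(r,n \right)} = \sqrt{2}$
$J{\left(u \right)} = -3$ ($J{\left(u \right)} = -4 + 1 = -3$)
$v{\left(W{\left(-8,-2 \right)},J{\left(-4 \right)} \right)} + b{\left(1 \right)} = - \sqrt{2} + 1 = 1 - \sqrt{2}$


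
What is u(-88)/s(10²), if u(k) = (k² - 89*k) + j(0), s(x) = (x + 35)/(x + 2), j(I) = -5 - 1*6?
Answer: 105842/9 ≈ 11760.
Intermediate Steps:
j(I) = -11 (j(I) = -5 - 6 = -11)
s(x) = (35 + x)/(2 + x)
u(k) = -11 + k² - 89*k (u(k) = (k² - 89*k) - 11 = -11 + k² - 89*k)
u(-88)/s(10²) = (-11 + (-88)² - 89*(-88))/(((35 + 10²)/(2 + 10²))) = (-11 + 7744 + 7832)/(((35 + 100)/(2 + 100))) = 15565/((135/102)) = 15565/(((1/102)*135)) = 15565/(45/34) = 15565*(34/45) = 105842/9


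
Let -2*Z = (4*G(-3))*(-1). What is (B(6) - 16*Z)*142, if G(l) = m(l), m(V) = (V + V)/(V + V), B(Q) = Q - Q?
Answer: -4544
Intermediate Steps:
B(Q) = 0
m(V) = 1 (m(V) = (2*V)/((2*V)) = (2*V)*(1/(2*V)) = 1)
G(l) = 1
Z = 2 (Z = -4*1*(-1)/2 = -2*(-1) = -1/2*(-4) = 2)
(B(6) - 16*Z)*142 = (0 - 16*2)*142 = (0 - 32)*142 = -32*142 = -4544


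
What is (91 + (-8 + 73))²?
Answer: 24336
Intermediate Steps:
(91 + (-8 + 73))² = (91 + 65)² = 156² = 24336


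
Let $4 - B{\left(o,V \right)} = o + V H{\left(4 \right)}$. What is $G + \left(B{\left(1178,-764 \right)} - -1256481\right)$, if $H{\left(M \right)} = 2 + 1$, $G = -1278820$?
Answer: $-21221$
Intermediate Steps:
$H{\left(M \right)} = 3$
$B{\left(o,V \right)} = 4 - o - 3 V$ ($B{\left(o,V \right)} = 4 - \left(o + V 3\right) = 4 - \left(o + 3 V\right) = 4 - o - 3 V$)
$G + \left(B{\left(1178,-764 \right)} - -1256481\right) = -1278820 - -1257599 = -1278820 + \left(\left(4 - 1178 + 2292\right) + 1256481\right) = -1278820 + \left(1118 + 1256481\right) = -1278820 + 1257599 = -21221$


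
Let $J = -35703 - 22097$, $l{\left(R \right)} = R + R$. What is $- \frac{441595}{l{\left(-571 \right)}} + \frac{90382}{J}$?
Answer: $\frac{6355243689}{16501900} \approx 385.12$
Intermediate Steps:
$l{\left(R \right)} = 2 R$
$J = -57800$ ($J = -35703 - 22097 = -57800$)
$- \frac{441595}{l{\left(-571 \right)}} + \frac{90382}{J} = - \frac{441595}{2 \left(-571\right)} + \frac{90382}{-57800} = - \frac{441595}{-1142} + 90382 \left(- \frac{1}{57800}\right) = \left(-441595\right) \left(- \frac{1}{1142}\right) - \frac{45191}{28900} = \frac{441595}{1142} - \frac{45191}{28900} = \frac{6355243689}{16501900}$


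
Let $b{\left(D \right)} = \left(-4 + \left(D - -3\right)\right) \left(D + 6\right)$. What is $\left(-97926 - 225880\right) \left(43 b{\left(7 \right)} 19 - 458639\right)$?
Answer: $127875198878$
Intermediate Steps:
$b{\left(D \right)} = \left(-1 + D\right) \left(6 + D\right)$ ($b{\left(D \right)} = \left(-4 + \left(D + 3\right)\right) \left(6 + D\right) = \left(-4 + \left(3 + D\right)\right) \left(6 + D\right) = \left(-1 + D\right) \left(6 + D\right)$)
$\left(-97926 - 225880\right) \left(43 b{\left(7 \right)} 19 - 458639\right) = \left(-97926 - 225880\right) \left(43 \left(-6 + 7^{2} + 5 \cdot 7\right) 19 - 458639\right) = - 323806 \left(43 \left(-6 + 49 + 35\right) 19 - 458639\right) = - 323806 \left(43 \cdot 78 \cdot 19 - 458639\right) = - 323806 \left(3354 \cdot 19 - 458639\right) = - 323806 \left(63726 - 458639\right) = \left(-323806\right) \left(-394913\right) = 127875198878$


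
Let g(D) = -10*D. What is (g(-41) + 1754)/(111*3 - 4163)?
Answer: -1082/1915 ≈ -0.56501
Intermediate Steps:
(g(-41) + 1754)/(111*3 - 4163) = (-10*(-41) + 1754)/(111*3 - 4163) = (410 + 1754)/(333 - 4163) = 2164/(-3830) = 2164*(-1/3830) = -1082/1915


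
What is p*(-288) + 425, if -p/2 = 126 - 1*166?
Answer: -22615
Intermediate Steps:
p = 80 (p = -2*(126 - 1*166) = -2*(126 - 166) = -2*(-40) = 80)
p*(-288) + 425 = 80*(-288) + 425 = -23040 + 425 = -22615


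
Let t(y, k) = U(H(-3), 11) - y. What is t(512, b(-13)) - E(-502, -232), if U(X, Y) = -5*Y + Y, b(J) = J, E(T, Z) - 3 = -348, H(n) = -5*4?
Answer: -211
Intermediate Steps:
H(n) = -20
E(T, Z) = -345 (E(T, Z) = 3 - 348 = -345)
U(X, Y) = -4*Y
t(y, k) = -44 - y (t(y, k) = -4*11 - y = -44 - y)
t(512, b(-13)) - E(-502, -232) = (-44 - 1*512) - 1*(-345) = (-44 - 512) + 345 = -556 + 345 = -211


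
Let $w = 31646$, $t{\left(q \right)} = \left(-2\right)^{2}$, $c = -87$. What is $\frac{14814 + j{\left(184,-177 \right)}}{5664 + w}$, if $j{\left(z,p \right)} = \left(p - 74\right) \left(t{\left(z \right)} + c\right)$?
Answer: $\frac{35647}{37310} \approx 0.95543$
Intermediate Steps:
$t{\left(q \right)} = 4$
$j{\left(z,p \right)} = 6142 - 83 p$ ($j{\left(z,p \right)} = \left(p - 74\right) \left(4 - 87\right) = \left(-74 + p\right) \left(-83\right) = 6142 - 83 p$)
$\frac{14814 + j{\left(184,-177 \right)}}{5664 + w} = \frac{14814 + \left(6142 - -14691\right)}{5664 + 31646} = \frac{14814 + \left(6142 + 14691\right)}{37310} = \left(14814 + 20833\right) \frac{1}{37310} = 35647 \cdot \frac{1}{37310} = \frac{35647}{37310}$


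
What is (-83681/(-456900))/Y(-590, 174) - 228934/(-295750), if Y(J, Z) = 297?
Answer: 621818644039/802661359500 ≈ 0.77470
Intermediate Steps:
(-83681/(-456900))/Y(-590, 174) - 228934/(-295750) = -83681/(-456900)/297 - 228934/(-295750) = -83681*(-1/456900)*(1/297) - 228934*(-1/295750) = (83681/456900)*(1/297) + 114467/147875 = 83681/135699300 + 114467/147875 = 621818644039/802661359500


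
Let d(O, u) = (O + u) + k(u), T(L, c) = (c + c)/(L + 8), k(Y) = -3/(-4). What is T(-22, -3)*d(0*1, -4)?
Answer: -39/28 ≈ -1.3929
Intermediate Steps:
k(Y) = ¾ (k(Y) = -3*(-¼) = ¾)
T(L, c) = 2*c/(8 + L) (T(L, c) = (2*c)/(8 + L) = 2*c/(8 + L))
d(O, u) = ¾ + O + u (d(O, u) = (O + u) + ¾ = ¾ + O + u)
T(-22, -3)*d(0*1, -4) = (2*(-3)/(8 - 22))*(¾ + 0*1 - 4) = (2*(-3)/(-14))*(¾ + 0 - 4) = (2*(-3)*(-1/14))*(-13/4) = (3/7)*(-13/4) = -39/28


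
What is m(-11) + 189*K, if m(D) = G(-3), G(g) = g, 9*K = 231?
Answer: 4848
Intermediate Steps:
K = 77/3 (K = (⅑)*231 = 77/3 ≈ 25.667)
m(D) = -3
m(-11) + 189*K = -3 + 189*(77/3) = -3 + 4851 = 4848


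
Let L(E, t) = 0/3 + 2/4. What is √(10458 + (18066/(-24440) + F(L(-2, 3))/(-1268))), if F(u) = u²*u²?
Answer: √627680829760257715/7747480 ≈ 102.26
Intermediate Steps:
L(E, t) = ½ (L(E, t) = 0*(⅓) + 2*(¼) = 0 + ½ = ½)
F(u) = u⁴
√(10458 + (18066/(-24440) + F(L(-2, 3))/(-1268))) = √(10458 + (18066/(-24440) + (½)⁴/(-1268))) = √(10458 + (18066*(-1/24440) + (1/16)*(-1/1268))) = √(10458 + (-9033/12220 - 1/20288)) = √(10458 - 45818431/61979840) = √(648139348289/61979840) = √627680829760257715/7747480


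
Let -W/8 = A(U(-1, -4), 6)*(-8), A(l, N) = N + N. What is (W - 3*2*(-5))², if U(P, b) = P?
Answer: 636804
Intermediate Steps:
A(l, N) = 2*N
W = 768 (W = -8*2*6*(-8) = -96*(-8) = -8*(-96) = 768)
(W - 3*2*(-5))² = (768 - 3*2*(-5))² = (768 - 6*(-5))² = (768 + 30)² = 798² = 636804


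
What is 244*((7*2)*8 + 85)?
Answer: 48068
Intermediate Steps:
244*((7*2)*8 + 85) = 244*(14*8 + 85) = 244*(112 + 85) = 244*197 = 48068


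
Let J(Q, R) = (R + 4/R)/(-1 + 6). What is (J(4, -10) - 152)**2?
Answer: 14837904/625 ≈ 23741.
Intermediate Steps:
J(Q, R) = R/5 + 4/(5*R) (J(Q, R) = (R + 4/R)/5 = (R + 4/R)*(1/5) = R/5 + 4/(5*R))
(J(4, -10) - 152)**2 = ((1/5)*(4 + (-10)**2)/(-10) - 152)**2 = ((1/5)*(-1/10)*(4 + 100) - 152)**2 = ((1/5)*(-1/10)*104 - 152)**2 = (-52/25 - 152)**2 = (-3852/25)**2 = 14837904/625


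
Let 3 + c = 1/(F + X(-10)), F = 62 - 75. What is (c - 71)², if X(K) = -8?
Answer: 2418025/441 ≈ 5483.0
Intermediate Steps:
F = -13
c = -64/21 (c = -3 + 1/(-13 - 8) = -3 + 1/(-21) = -3 - 1/21 = -64/21 ≈ -3.0476)
(c - 71)² = (-64/21 - 71)² = (-1555/21)² = 2418025/441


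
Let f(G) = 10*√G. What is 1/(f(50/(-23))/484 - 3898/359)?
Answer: -942464185652/10233298922969 - 389865025*I*√46/10233298922969 ≈ -0.092098 - 0.00025839*I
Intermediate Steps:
1/(f(50/(-23))/484 - 3898/359) = 1/((10*√(50/(-23)))/484 - 3898/359) = 1/((10*√(50*(-1/23)))*(1/484) - 3898*1/359) = 1/((10*√(-50/23))*(1/484) - 3898/359) = 1/((10*(5*I*√46/23))*(1/484) - 3898/359) = 1/((50*I*√46/23)*(1/484) - 3898/359) = 1/(25*I*√46/5566 - 3898/359) = 1/(-3898/359 + 25*I*√46/5566)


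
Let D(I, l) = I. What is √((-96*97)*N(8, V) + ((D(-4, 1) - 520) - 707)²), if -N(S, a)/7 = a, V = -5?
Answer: √1189441 ≈ 1090.6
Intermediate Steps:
N(S, a) = -7*a
√((-96*97)*N(8, V) + ((D(-4, 1) - 520) - 707)²) = √((-96*97)*(-7*(-5)) + ((-4 - 520) - 707)²) = √(-9312*35 + (-524 - 707)²) = √(-325920 + (-1231)²) = √(-325920 + 1515361) = √1189441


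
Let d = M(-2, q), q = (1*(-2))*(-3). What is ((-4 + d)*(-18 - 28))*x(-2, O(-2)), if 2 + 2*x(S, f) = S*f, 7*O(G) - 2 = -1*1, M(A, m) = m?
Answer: 736/7 ≈ 105.14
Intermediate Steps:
q = 6 (q = -2*(-3) = 6)
d = 6
O(G) = ⅐ (O(G) = 2/7 + (-1*1)/7 = 2/7 + (⅐)*(-1) = 2/7 - ⅐ = ⅐)
x(S, f) = -1 + S*f/2 (x(S, f) = -1 + (S*f)/2 = -1 + S*f/2)
((-4 + d)*(-18 - 28))*x(-2, O(-2)) = ((-4 + 6)*(-18 - 28))*(-1 + (½)*(-2)*(⅐)) = (2*(-46))*(-1 - ⅐) = -92*(-8/7) = 736/7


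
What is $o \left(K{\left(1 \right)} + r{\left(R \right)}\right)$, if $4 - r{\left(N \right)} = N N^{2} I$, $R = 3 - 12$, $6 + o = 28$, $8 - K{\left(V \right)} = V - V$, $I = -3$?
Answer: $-47850$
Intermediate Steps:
$K{\left(V \right)} = 8$ ($K{\left(V \right)} = 8 - \left(V - V\right) = 8 - 0 = 8 + 0 = 8$)
$o = 22$ ($o = -6 + 28 = 22$)
$R = -9$ ($R = 3 - 12 = -9$)
$r{\left(N \right)} = 4 + 3 N^{3}$ ($r{\left(N \right)} = 4 - N N^{2} \left(-3\right) = 4 - N^{3} \left(-3\right) = 4 - - 3 N^{3} = 4 + 3 N^{3}$)
$o \left(K{\left(1 \right)} + r{\left(R \right)}\right) = 22 \left(8 + \left(4 + 3 \left(-9\right)^{3}\right)\right) = 22 \left(8 + \left(4 + 3 \left(-729\right)\right)\right) = 22 \left(8 + \left(4 - 2187\right)\right) = 22 \left(8 - 2183\right) = 22 \left(-2175\right) = -47850$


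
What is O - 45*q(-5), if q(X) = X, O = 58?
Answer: 283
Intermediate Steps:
O - 45*q(-5) = 58 - 45*(-5) = 58 + 225 = 283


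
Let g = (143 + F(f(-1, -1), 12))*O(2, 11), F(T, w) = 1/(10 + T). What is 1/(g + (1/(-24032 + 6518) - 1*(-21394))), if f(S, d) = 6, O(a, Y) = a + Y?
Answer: 140112/3258138169 ≈ 4.3004e-5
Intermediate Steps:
O(a, Y) = Y + a
g = 29757/16 (g = (143 + 1/(10 + 6))*(11 + 2) = (143 + 1/16)*13 = (2289/16)*13 = 29757/16 ≈ 1859.8)
1/(g + (1/(-24032 + 6518) - 1*(-21394))) = 1/(29757/16 + (1/(-24032 + 6518) - 1*(-21394))) = 1/(29757/16 + (1/(-17514) + 21394)) = 1/(29757/16 + (-1/17514 + 21394)) = 1/(29757/16 + 374694515/17514) = 1/(3258138169/140112) = 140112/3258138169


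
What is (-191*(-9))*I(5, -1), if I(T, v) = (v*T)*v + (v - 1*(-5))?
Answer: 15471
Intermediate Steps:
I(T, v) = 5 + v + T*v² (I(T, v) = (T*v)*v + (v + 5) = T*v² + (5 + v) = 5 + v + T*v²)
(-191*(-9))*I(5, -1) = (-191*(-9))*(5 - 1 + 5*(-1)²) = 1719*(5 - 1 + 5*1) = 1719*(5 - 1 + 5) = 1719*9 = 15471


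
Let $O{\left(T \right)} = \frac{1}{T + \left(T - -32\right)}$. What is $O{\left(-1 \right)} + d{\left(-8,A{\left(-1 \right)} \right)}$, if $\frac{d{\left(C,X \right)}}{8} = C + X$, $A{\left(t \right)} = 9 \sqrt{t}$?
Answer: $- \frac{1919}{30} + 72 i \approx -63.967 + 72.0 i$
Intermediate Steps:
$O{\left(T \right)} = \frac{1}{32 + 2 T}$ ($O{\left(T \right)} = \frac{1}{T + \left(T + 32\right)} = \frac{1}{T + \left(32 + T\right)} = \frac{1}{32 + 2 T}$)
$d{\left(C,X \right)} = 8 C + 8 X$ ($d{\left(C,X \right)} = 8 \left(C + X\right) = 8 C + 8 X$)
$O{\left(-1 \right)} + d{\left(-8,A{\left(-1 \right)} \right)} = \frac{1}{2 \left(16 - 1\right)} + \left(8 \left(-8\right) + 8 \cdot 9 \sqrt{-1}\right) = \frac{1}{2 \cdot 15} - \left(64 - 8 \cdot 9 i\right) = \frac{1}{2} \cdot \frac{1}{15} - \left(64 - 72 i\right) = \frac{1}{30} - \left(64 - 72 i\right) = - \frac{1919}{30} + 72 i$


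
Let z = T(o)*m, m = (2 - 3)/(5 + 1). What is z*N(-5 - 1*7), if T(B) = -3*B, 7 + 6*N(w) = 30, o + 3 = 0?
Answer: -23/4 ≈ -5.7500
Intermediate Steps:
o = -3 (o = -3 + 0 = -3)
N(w) = 23/6 (N(w) = -7/6 + (⅙)*30 = -7/6 + 5 = 23/6)
m = -⅙ (m = -1/6 = -1*⅙ = -⅙ ≈ -0.16667)
z = -3/2 (z = -3*(-3)*(-⅙) = 9*(-⅙) = -3/2 ≈ -1.5000)
z*N(-5 - 1*7) = -3/2*23/6 = -23/4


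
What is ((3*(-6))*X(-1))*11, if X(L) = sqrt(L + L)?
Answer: -198*I*sqrt(2) ≈ -280.01*I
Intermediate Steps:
X(L) = sqrt(2)*sqrt(L) (X(L) = sqrt(2*L) = sqrt(2)*sqrt(L))
((3*(-6))*X(-1))*11 = ((3*(-6))*(sqrt(2)*sqrt(-1)))*11 = -18*sqrt(2)*I*11 = -18*I*sqrt(2)*11 = -198*I*sqrt(2)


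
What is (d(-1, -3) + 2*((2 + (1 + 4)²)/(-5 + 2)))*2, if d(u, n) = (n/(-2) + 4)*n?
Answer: -69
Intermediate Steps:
d(u, n) = n*(4 - n/2) (d(u, n) = (n*(-½) + 4)*n = (-n/2 + 4)*n = (4 - n/2)*n = n*(4 - n/2))
(d(-1, -3) + 2*((2 + (1 + 4)²)/(-5 + 2)))*2 = ((½)*(-3)*(8 - 1*(-3)) + 2*((2 + (1 + 4)²)/(-5 + 2)))*2 = ((½)*(-3)*(8 + 3) + 2*((2 + 5²)/(-3)))*2 = ((½)*(-3)*11 + 2*((2 + 25)*(-⅓)))*2 = (-33/2 + 2*(27*(-⅓)))*2 = (-33/2 + 2*(-9))*2 = (-33/2 - 18)*2 = -69/2*2 = -69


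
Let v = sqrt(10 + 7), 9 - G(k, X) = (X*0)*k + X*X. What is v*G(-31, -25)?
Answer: -616*sqrt(17) ≈ -2539.8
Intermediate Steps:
G(k, X) = 9 - X**2 (G(k, X) = 9 - ((X*0)*k + X*X) = 9 - (0*k + X**2) = 9 - (0 + X**2) = 9 - X**2)
v = sqrt(17) ≈ 4.1231
v*G(-31, -25) = sqrt(17)*(9 - 1*(-25)**2) = sqrt(17)*(9 - 1*625) = sqrt(17)*(9 - 625) = sqrt(17)*(-616) = -616*sqrt(17)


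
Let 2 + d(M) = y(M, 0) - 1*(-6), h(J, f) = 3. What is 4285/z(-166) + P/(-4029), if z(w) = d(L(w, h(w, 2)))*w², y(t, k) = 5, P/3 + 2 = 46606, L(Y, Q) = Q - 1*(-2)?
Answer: -11552223661/333069372 ≈ -34.684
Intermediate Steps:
L(Y, Q) = 2 + Q (L(Y, Q) = Q + 2 = 2 + Q)
P = 139812 (P = -6 + 3*46606 = -6 + 139818 = 139812)
d(M) = 9 (d(M) = -2 + (5 - 1*(-6)) = -2 + (5 + 6) = -2 + 11 = 9)
z(w) = 9*w²
4285/z(-166) + P/(-4029) = 4285/((9*(-166)²)) + 139812/(-4029) = 4285/((9*27556)) + 139812*(-1/4029) = 4285/248004 - 46604/1343 = -11552223661/333069372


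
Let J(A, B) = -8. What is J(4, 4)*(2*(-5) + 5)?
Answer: 40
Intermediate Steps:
J(4, 4)*(2*(-5) + 5) = -8*(2*(-5) + 5) = -8*(-10 + 5) = -8*(-5) = 40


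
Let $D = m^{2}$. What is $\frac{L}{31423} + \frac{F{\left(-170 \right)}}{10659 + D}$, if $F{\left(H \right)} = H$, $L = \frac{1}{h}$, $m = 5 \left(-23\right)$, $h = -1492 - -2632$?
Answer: $- \frac{31070171}{4365193380} \approx -0.0071177$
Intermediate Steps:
$h = 1140$ ($h = -1492 + 2632 = 1140$)
$m = -115$
$L = \frac{1}{1140} \approx 0.00087719$
$D = 13225$ ($D = \left(-115\right)^{2} = 13225$)
$\frac{L}{31423} + \frac{F{\left(-170 \right)}}{10659 + D} = \frac{1}{1140 \cdot 31423} - \frac{170}{10659 + 13225} = \frac{1}{1140} \cdot \frac{1}{31423} - \frac{170}{23884} = \frac{1}{35822220} - \frac{85}{11942} = - \frac{31070171}{4365193380}$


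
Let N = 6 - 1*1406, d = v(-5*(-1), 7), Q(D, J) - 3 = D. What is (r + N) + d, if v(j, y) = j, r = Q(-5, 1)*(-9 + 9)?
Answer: -1395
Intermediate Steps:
Q(D, J) = 3 + D
r = 0 (r = (3 - 5)*(-9 + 9) = -2*0 = 0)
d = 5 (d = -5*(-1) = 5)
N = -1400 (N = 6 - 1406 = -1400)
(r + N) + d = (0 - 1400) + 5 = -1400 + 5 = -1395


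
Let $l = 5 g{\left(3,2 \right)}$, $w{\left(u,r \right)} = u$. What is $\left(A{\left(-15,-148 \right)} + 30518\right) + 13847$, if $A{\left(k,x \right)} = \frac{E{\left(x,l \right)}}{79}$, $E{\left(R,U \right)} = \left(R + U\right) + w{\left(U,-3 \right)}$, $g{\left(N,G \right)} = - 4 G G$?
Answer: $\frac{3504527}{79} \approx 44361.0$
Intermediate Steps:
$g{\left(N,G \right)} = - 4 G^{2}$
$l = -80$ ($l = 5 \left(- 4 \cdot 2^{2}\right) = 5 \left(\left(-4\right) 4\right) = 5 \left(-16\right) = -80$)
$E{\left(R,U \right)} = R + 2 U$ ($E{\left(R,U \right)} = \left(R + U\right) + U = R + 2 U$)
$A{\left(k,x \right)} = - \frac{160}{79} + \frac{x}{79}$ ($A{\left(k,x \right)} = \frac{x + 2 \left(-80\right)}{79} = \left(x - 160\right) \frac{1}{79} = \left(-160 + x\right) \frac{1}{79} = - \frac{160}{79} + \frac{x}{79}$)
$\left(A{\left(-15,-148 \right)} + 30518\right) + 13847 = \left(\left(- \frac{160}{79} + \frac{1}{79} \left(-148\right)\right) + 30518\right) + 13847 = \left(\left(- \frac{160}{79} - \frac{148}{79}\right) + 30518\right) + 13847 = \left(- \frac{308}{79} + 30518\right) + 13847 = \frac{2410614}{79} + 13847 = \frac{3504527}{79}$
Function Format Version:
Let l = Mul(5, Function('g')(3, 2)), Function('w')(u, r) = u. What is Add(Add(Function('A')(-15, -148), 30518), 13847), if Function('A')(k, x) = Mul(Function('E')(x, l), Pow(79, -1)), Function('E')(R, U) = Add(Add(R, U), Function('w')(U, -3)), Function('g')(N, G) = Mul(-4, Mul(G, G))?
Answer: Rational(3504527, 79) ≈ 44361.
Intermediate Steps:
Function('g')(N, G) = Mul(-4, Pow(G, 2))
l = -80 (l = Mul(5, Mul(-4, Pow(2, 2))) = Mul(5, Mul(-4, 4)) = Mul(5, -16) = -80)
Function('E')(R, U) = Add(R, Mul(2, U)) (Function('E')(R, U) = Add(Add(R, U), U) = Add(R, Mul(2, U)))
Function('A')(k, x) = Add(Rational(-160, 79), Mul(Rational(1, 79), x)) (Function('A')(k, x) = Mul(Add(x, Mul(2, -80)), Pow(79, -1)) = Mul(Add(x, -160), Rational(1, 79)) = Mul(Add(-160, x), Rational(1, 79)) = Add(Rational(-160, 79), Mul(Rational(1, 79), x)))
Add(Add(Function('A')(-15, -148), 30518), 13847) = Add(Add(Add(Rational(-160, 79), Mul(Rational(1, 79), -148)), 30518), 13847) = Add(Add(Add(Rational(-160, 79), Rational(-148, 79)), 30518), 13847) = Add(Add(Rational(-308, 79), 30518), 13847) = Add(Rational(2410614, 79), 13847) = Rational(3504527, 79)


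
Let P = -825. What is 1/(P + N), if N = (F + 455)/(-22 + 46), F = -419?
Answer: -2/1647 ≈ -0.0012143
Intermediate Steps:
N = 3/2 (N = (-419 + 455)/(-22 + 46) = 36/24 = 36*(1/24) = 3/2 ≈ 1.5000)
1/(P + N) = 1/(-825 + 3/2) = 1/(-1647/2) = -2/1647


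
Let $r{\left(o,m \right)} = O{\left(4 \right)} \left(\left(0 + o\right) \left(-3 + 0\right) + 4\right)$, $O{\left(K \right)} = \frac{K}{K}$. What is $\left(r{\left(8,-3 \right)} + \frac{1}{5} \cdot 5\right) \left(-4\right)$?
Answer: $76$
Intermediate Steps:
$O{\left(K \right)} = 1$
$r{\left(o,m \right)} = 4 - 3 o$ ($r{\left(o,m \right)} = 1 \left(\left(0 + o\right) \left(-3 + 0\right) + 4\right) = 1 \left(o \left(-3\right) + 4\right) = 1 \left(- 3 o + 4\right) = 1 \left(4 - 3 o\right) = 4 - 3 o$)
$\left(r{\left(8,-3 \right)} + \frac{1}{5} \cdot 5\right) \left(-4\right) = \left(\left(4 - 24\right) + \frac{1}{5} \cdot 5\right) \left(-4\right) = \left(-20 + 1\right) \left(-4\right) = \left(-19\right) \left(-4\right) = 76$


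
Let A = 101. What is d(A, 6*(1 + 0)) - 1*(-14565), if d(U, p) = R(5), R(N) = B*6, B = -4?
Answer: 14541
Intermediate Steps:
R(N) = -24 (R(N) = -4*6 = -24)
d(U, p) = -24
d(A, 6*(1 + 0)) - 1*(-14565) = -24 - 1*(-14565) = -24 + 14565 = 14541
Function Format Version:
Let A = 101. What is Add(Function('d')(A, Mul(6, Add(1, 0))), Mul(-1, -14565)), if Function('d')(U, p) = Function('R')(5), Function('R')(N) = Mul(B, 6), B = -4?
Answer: 14541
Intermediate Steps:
Function('R')(N) = -24 (Function('R')(N) = Mul(-4, 6) = -24)
Function('d')(U, p) = -24
Add(Function('d')(A, Mul(6, Add(1, 0))), Mul(-1, -14565)) = Add(-24, Mul(-1, -14565)) = Add(-24, 14565) = 14541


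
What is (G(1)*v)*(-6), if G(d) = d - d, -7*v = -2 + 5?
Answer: 0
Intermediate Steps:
v = -3/7 (v = -(-2 + 5)/7 = -⅐*3 = -3/7 ≈ -0.42857)
G(d) = 0
(G(1)*v)*(-6) = (0*(-3/7))*(-6) = 0*(-6) = 0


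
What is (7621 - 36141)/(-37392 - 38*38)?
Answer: 7130/9709 ≈ 0.73437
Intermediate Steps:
(7621 - 36141)/(-37392 - 38*38) = -28520/(-37392 - 1444) = -28520/(-38836) = -28520*(-1/38836) = 7130/9709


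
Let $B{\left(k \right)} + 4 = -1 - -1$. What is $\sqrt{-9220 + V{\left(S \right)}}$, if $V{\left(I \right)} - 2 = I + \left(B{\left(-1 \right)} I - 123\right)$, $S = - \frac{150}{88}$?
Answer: $\frac{i \sqrt{4518569}}{22} \approx 96.622 i$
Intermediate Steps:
$B{\left(k \right)} = -4$ ($B{\left(k \right)} = -4 - 0 = -4 + \left(-1 + 1\right) = -4 + 0 = -4$)
$S = - \frac{75}{44}$ ($S = \left(-150\right) \frac{1}{88} = - \frac{75}{44} \approx -1.7045$)
$V{\left(I \right)} = -121 - 3 I$ ($V{\left(I \right)} = 2 - \left(123 + 3 I\right) = -121 - 3 I$)
$\sqrt{-9220 + V{\left(S \right)}} = \sqrt{-9220 - \frac{5099}{44}} = \sqrt{- \frac{410779}{44}} = \frac{i \sqrt{4518569}}{22}$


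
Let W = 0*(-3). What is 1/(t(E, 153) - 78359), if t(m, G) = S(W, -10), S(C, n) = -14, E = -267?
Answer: -1/78373 ≈ -1.2759e-5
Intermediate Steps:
W = 0
t(m, G) = -14
1/(t(E, 153) - 78359) = 1/(-14 - 78359) = 1/(-78373) = -1/78373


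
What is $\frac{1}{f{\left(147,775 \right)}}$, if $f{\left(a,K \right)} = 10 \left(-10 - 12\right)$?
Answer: $- \frac{1}{220} \approx -0.0045455$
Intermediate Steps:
$f{\left(a,K \right)} = -220$ ($f{\left(a,K \right)} = 10 \left(-22\right) = -220$)
$\frac{1}{f{\left(147,775 \right)}} = \frac{1}{-220} = - \frac{1}{220}$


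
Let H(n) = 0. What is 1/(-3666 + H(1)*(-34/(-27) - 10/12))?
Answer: -1/3666 ≈ -0.00027278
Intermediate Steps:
1/(-3666 + H(1)*(-34/(-27) - 10/12)) = 1/(-3666 + 0*(-34/(-27) - 10/12)) = 1/(-3666 + 0*(-34*(-1/27) - 10*1/12)) = 1/(-3666 + 0*(34/27 - 5/6)) = 1/(-3666 + 0*(23/54)) = 1/(-3666 + 0) = 1/(-3666) = -1/3666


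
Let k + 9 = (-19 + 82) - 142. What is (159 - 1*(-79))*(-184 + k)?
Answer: -64736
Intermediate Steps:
k = -88 (k = -9 + ((-19 + 82) - 142) = -9 + (63 - 142) = -9 - 79 = -88)
(159 - 1*(-79))*(-184 + k) = (159 - 1*(-79))*(-184 - 88) = (159 + 79)*(-272) = 238*(-272) = -64736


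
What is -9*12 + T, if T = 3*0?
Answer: -108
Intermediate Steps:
T = 0
-9*12 + T = -9*12 + 0 = -108 + 0 = -108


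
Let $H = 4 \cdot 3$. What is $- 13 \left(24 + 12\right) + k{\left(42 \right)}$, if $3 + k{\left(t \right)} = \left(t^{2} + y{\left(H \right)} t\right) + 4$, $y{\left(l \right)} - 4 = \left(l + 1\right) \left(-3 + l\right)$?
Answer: $6379$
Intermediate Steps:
$H = 12$
$y{\left(l \right)} = 4 + \left(1 + l\right) \left(-3 + l\right)$ ($y{\left(l \right)} = 4 + \left(l + 1\right) \left(-3 + l\right) = 4 + \left(1 + l\right) \left(-3 + l\right)$)
$k{\left(t \right)} = 1 + t^{2} + 121 t$ ($k{\left(t \right)} = -3 + \left(\left(t^{2} + \left(1 + 12^{2} - 24\right) t\right) + 4\right) = -3 + \left(\left(t^{2} + \left(1 + 144 - 24\right) t\right) + 4\right) = -3 + \left(\left(t^{2} + 121 t\right) + 4\right) = -3 + \left(4 + t^{2} + 121 t\right) = 1 + t^{2} + 121 t$)
$- 13 \left(24 + 12\right) + k{\left(42 \right)} = - 13 \left(24 + 12\right) + \left(1 + 42^{2} + 121 \cdot 42\right) = \left(-13\right) 36 + \left(1 + 1764 + 5082\right) = -468 + 6847 = 6379$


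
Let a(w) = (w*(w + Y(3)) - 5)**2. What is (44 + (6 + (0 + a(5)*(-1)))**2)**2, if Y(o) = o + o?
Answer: 38689395206400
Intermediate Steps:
Y(o) = 2*o
a(w) = (-5 + w*(6 + w))**2 (a(w) = (w*(w + 2*3) - 5)**2 = (w*(w + 6) - 5)**2 = (w*(6 + w) - 5)**2 = (-5 + w*(6 + w))**2)
(44 + (6 + (0 + a(5)*(-1)))**2)**2 = (44 + (6 + (0 + (-5 + 5**2 + 6*5)**2*(-1)))**2)**2 = (44 + (6 + (0 + (-5 + 25 + 30)**2*(-1)))**2)**2 = (44 + (6 + (0 + 50**2*(-1)))**2)**2 = (44 + (6 + (0 + 2500*(-1)))**2)**2 = (44 + (6 + (0 - 2500))**2)**2 = (44 + (6 - 2500)**2)**2 = (44 + (-2494)**2)**2 = (44 + 6220036)**2 = 6220080**2 = 38689395206400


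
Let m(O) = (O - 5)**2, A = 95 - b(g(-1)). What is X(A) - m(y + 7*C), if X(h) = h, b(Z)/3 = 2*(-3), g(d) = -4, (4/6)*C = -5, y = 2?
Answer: -11869/4 ≈ -2967.3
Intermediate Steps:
C = -15/2 (C = (3/2)*(-5) = -15/2 ≈ -7.5000)
b(Z) = -18 (b(Z) = 3*(2*(-3)) = 3*(-6) = -18)
A = 113 (A = 95 - 1*(-18) = 95 + 18 = 113)
m(O) = (-5 + O)**2
X(A) - m(y + 7*C) = 113 - (-5 + (2 + 7*(-15/2)))**2 = 113 - (-5 + (2 - 105/2))**2 = 113 - (-5 - 101/2)**2 = 113 - (-111/2)**2 = 113 - 1*12321/4 = 113 - 12321/4 = -11869/4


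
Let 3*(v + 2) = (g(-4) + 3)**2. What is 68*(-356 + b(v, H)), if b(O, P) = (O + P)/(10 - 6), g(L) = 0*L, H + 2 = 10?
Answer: -24055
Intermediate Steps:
H = 8 (H = -2 + 10 = 8)
g(L) = 0
v = 1 (v = -2 + (0 + 3)**2/3 = -2 + (1/3)*3**2 = -2 + (1/3)*9 = -2 + 3 = 1)
b(O, P) = O/4 + P/4 (b(O, P) = (O + P)/4 = (O + P)*(1/4) = O/4 + P/4)
68*(-356 + b(v, H)) = 68*(-356 + ((1/4)*1 + (1/4)*8)) = 68*(-356 + (1/4 + 2)) = 68*(-356 + 9/4) = 68*(-1415/4) = -24055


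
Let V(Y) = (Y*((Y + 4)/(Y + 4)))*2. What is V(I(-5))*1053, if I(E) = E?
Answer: -10530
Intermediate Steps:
V(Y) = 2*Y (V(Y) = (Y*((4 + Y)/(4 + Y)))*2 = (Y*1)*2 = Y*2 = 2*Y)
V(I(-5))*1053 = (2*(-5))*1053 = -10*1053 = -10530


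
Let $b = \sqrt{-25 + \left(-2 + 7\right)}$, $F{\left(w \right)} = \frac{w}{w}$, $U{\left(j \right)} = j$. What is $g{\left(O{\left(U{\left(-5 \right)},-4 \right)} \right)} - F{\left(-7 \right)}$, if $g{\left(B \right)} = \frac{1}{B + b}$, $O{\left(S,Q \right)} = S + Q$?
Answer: $- \frac{110}{101} - \frac{2 i \sqrt{5}}{101} \approx -1.0891 - 0.044279 i$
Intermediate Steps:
$F{\left(w \right)} = 1$
$b = 2 i \sqrt{5}$ ($b = \sqrt{-25 + 5} = \sqrt{-20} = 2 i \sqrt{5} \approx 4.4721 i$)
$O{\left(S,Q \right)} = Q + S$
$g{\left(B \right)} = \frac{1}{B + 2 i \sqrt{5}}$
$g{\left(O{\left(U{\left(-5 \right)},-4 \right)} \right)} - F{\left(-7 \right)} = \frac{1}{\left(-4 - 5\right) + 2 i \sqrt{5}} - 1 = \frac{1}{-9 + 2 i \sqrt{5}} - 1 = -1 + \frac{1}{-9 + 2 i \sqrt{5}}$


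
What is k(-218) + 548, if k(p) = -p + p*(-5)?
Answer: 1856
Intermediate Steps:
k(p) = -6*p (k(p) = -p - 5*p = -6*p)
k(-218) + 548 = -6*(-218) + 548 = 1308 + 548 = 1856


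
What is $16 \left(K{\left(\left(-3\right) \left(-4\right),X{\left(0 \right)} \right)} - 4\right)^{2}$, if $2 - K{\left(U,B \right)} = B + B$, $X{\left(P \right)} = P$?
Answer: $64$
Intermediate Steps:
$K{\left(U,B \right)} = 2 - 2 B$ ($K{\left(U,B \right)} = 2 - \left(B + B\right) = 2 - 2 B$)
$16 \left(K{\left(\left(-3\right) \left(-4\right),X{\left(0 \right)} \right)} - 4\right)^{2} = 16 \left(\left(2 - 0\right) - 4\right)^{2} = 16 \left(\left(2 + 0\right) - 4\right)^{2} = 16 \left(2 - 4\right)^{2} = 16 \left(-2\right)^{2} = 16 \cdot 4 = 64$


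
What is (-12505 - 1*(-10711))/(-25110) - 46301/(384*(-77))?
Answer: 67536839/41247360 ≈ 1.6374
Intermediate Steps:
(-12505 - 1*(-10711))/(-25110) - 46301/(384*(-77)) = (-12505 + 10711)*(-1/25110) - 46301/(-29568) = -1794*(-1/25110) - 46301*(-1/29568) = 299/4185 + 46301/29568 = 67536839/41247360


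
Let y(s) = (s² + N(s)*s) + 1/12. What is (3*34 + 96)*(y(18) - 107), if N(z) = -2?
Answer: 71709/2 ≈ 35855.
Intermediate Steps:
y(s) = 1/12 + s² - 2*s (y(s) = (s² - 2*s) + 1/12 = 1/12 + s² - 2*s)
(3*34 + 96)*(y(18) - 107) = (3*34 + 96)*((1/12 + 18² - 2*18) - 107) = (102 + 96)*((1/12 + 324 - 36) - 107) = 198*(3457/12 - 107) = 198*(2173/12) = 71709/2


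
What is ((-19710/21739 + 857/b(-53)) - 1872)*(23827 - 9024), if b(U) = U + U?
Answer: -64162609197293/2304334 ≈ -2.7844e+7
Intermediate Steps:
b(U) = 2*U
((-19710/21739 + 857/b(-53)) - 1872)*(23827 - 9024) = ((-19710/21739 + 857/((2*(-53)))) - 1872)*(23827 - 9024) = ((-19710*1/21739 + 857/(-106)) - 1872)*14803 = ((-19710/21739 + 857*(-1/106)) - 1872)*14803 = ((-19710/21739 - 857/106) - 1872)*14803 = (-20719583/2304334 - 1872)*14803 = -4334432831/2304334*14803 = -64162609197293/2304334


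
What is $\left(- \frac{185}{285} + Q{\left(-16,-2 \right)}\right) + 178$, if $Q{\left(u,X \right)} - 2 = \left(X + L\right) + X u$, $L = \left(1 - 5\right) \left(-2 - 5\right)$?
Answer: $\frac{13529}{57} \approx 237.35$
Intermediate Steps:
$L = 28$ ($L = \left(-4\right) \left(-7\right) = 28$)
$Q{\left(u,X \right)} = 30 + X + X u$ ($Q{\left(u,X \right)} = 2 + \left(\left(X + 28\right) + X u\right) = 2 + \left(\left(28 + X\right) + X u\right) = 2 + \left(28 + X + X u\right) = 30 + X + X u$)
$\left(- \frac{185}{285} + Q{\left(-16,-2 \right)}\right) + 178 = \left(- \frac{185}{285} - -60\right) + 178 = \left(\left(-185\right) \frac{1}{285} + \left(30 - 2 + 32\right)\right) + 178 = \left(- \frac{37}{57} + 60\right) + 178 = \frac{3383}{57} + 178 = \frac{13529}{57}$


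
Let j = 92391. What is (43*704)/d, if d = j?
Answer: 30272/92391 ≈ 0.32765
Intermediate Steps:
d = 92391
(43*704)/d = (43*704)/92391 = 30272*(1/92391) = 30272/92391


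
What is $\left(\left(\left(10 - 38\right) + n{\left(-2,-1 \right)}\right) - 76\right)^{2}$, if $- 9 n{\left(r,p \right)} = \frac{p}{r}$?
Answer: $\frac{3508129}{324} \approx 10828.0$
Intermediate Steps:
$n{\left(r,p \right)} = - \frac{p}{9 r}$ ($n{\left(r,p \right)} = - \frac{p \frac{1}{r}}{9} = - \frac{p}{9 r}$)
$\left(\left(\left(10 - 38\right) + n{\left(-2,-1 \right)}\right) - 76\right)^{2} = \left(\left(\left(10 - 38\right) - - \frac{1}{9 \left(-2\right)}\right) - 76\right)^{2} = \left(\left(-28 - \left(- \frac{1}{9}\right) \left(- \frac{1}{2}\right)\right) - 76\right)^{2} = \left(\left(-28 - \frac{1}{18}\right) - 76\right)^{2} = \left(- \frac{505}{18} - 76\right)^{2} = \left(- \frac{1873}{18}\right)^{2} = \frac{3508129}{324}$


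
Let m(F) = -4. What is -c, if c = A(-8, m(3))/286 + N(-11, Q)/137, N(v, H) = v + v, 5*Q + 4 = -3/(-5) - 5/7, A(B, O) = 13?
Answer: 347/3014 ≈ 0.11513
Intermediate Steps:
Q = -144/175 (Q = -⅘ + (-3/(-5) - 5/7)/5 = -⅘ + (-3*(-⅕) - 5*⅐)/5 = -⅘ + (⅗ - 5/7)/5 = -⅘ + (⅕)*(-4/35) = -⅘ - 4/175 = -144/175 ≈ -0.82286)
N(v, H) = 2*v
c = -347/3014 (c = 13/286 + (2*(-11))/137 = 13*(1/286) - 22*1/137 = 1/22 - 22/137 = -347/3014 ≈ -0.11513)
-c = -1*(-347/3014) = 347/3014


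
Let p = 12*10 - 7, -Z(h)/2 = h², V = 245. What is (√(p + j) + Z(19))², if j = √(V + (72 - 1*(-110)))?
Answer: (-722 + √(113 + √427))² ≈ 5.0472e+5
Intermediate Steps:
Z(h) = -2*h²
p = 113 (p = 120 - 7 = 113)
j = √427 (j = √(245 + (72 - 1*(-110))) = √(245 + (72 + 110)) = √(245 + 182) = √427 ≈ 20.664)
(√(p + j) + Z(19))² = (√(113 + √427) - 2*19²)² = (√(113 + √427) - 2*361)² = (√(113 + √427) - 722)² = (-722 + √(113 + √427))²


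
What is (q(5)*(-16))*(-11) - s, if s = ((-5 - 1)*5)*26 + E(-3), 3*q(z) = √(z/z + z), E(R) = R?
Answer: 783 + 176*√6/3 ≈ 926.70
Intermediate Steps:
q(z) = √(1 + z)/3 (q(z) = √(z/z + z)/3 = √(1 + z)/3)
s = -783 (s = ((-5 - 1)*5)*26 - 3 = -6*5*26 - 3 = -30*26 - 3 = -780 - 3 = -783)
(q(5)*(-16))*(-11) - s = ((√(1 + 5)/3)*(-16))*(-11) - 1*(-783) = ((√6/3)*(-16))*(-11) + 783 = -16*√6/3*(-11) + 783 = 176*√6/3 + 783 = 783 + 176*√6/3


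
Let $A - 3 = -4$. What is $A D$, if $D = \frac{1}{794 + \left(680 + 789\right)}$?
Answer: $- \frac{1}{2263} \approx -0.00044189$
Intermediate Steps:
$A = -1$ ($A = 3 - 4 = -1$)
$D = \frac{1}{2263}$ ($D = \frac{1}{794 + 1469} = \frac{1}{2263} \approx 0.00044189$)
$A D = \left(-1\right) \frac{1}{2263} = - \frac{1}{2263}$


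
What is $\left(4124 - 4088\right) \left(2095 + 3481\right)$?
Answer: $200736$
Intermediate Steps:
$\left(4124 - 4088\right) \left(2095 + 3481\right) = 36 \cdot 5576 = 200736$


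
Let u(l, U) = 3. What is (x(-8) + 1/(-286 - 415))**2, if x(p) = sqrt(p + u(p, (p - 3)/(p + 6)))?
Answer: (1 - 701*I*sqrt(5))**2/491401 ≈ -5.0 - 0.0063796*I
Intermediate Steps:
x(p) = sqrt(3 + p) (x(p) = sqrt(p + 3) = sqrt(3 + p))
(x(-8) + 1/(-286 - 415))**2 = (sqrt(3 - 8) + 1/(-286 - 415))**2 = (sqrt(-5) + 1/(-701))**2 = (I*sqrt(5) - 1/701)**2 = (-1/701 + I*sqrt(5))**2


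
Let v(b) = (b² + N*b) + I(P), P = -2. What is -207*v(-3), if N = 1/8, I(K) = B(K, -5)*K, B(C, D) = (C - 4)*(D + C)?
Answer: 124821/8 ≈ 15603.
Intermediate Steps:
B(C, D) = (-4 + C)*(C + D)
I(K) = K*(20 + K² - 9*K) (I(K) = (K² - 4*K - 4*(-5) + K*(-5))*K = (K² - 4*K + 20 - 5*K)*K = (20 + K² - 9*K)*K = K*(20 + K² - 9*K))
N = ⅛ ≈ 0.12500
v(b) = -84 + b² + b/8 (v(b) = (b² + b/8) - 2*(20 + (-2)² - 9*(-2)) = (b² + b/8) - 2*(20 + 4 + 18) = (b² + b/8) - 2*42 = (b² + b/8) - 84 = -84 + b² + b/8)
-207*v(-3) = -207*(-84 + (-3)² + (⅛)*(-3)) = -207*(-84 + 9 - 3/8) = -207*(-603/8) = 124821/8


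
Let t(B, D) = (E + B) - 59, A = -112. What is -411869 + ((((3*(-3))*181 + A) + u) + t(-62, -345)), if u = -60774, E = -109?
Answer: -474614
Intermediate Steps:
t(B, D) = -168 + B (t(B, D) = (-109 + B) - 59 = -168 + B)
-411869 + ((((3*(-3))*181 + A) + u) + t(-62, -345)) = -411869 + ((((3*(-3))*181 - 112) - 60774) + (-168 - 62)) = -411869 + (((-9*181 - 112) - 60774) - 230) = -411869 + (((-1629 - 112) - 60774) - 230) = -411869 + ((-1741 - 60774) - 230) = -411869 + (-62515 - 230) = -411869 - 62745 = -474614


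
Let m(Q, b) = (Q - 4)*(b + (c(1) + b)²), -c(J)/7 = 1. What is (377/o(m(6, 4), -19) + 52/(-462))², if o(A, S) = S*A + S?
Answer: 1120575625/1560329001 ≈ 0.71817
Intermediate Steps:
c(J) = -7 (c(J) = -7*1 = -7)
m(Q, b) = (-4 + Q)*(b + (-7 + b)²) (m(Q, b) = (Q - 4)*(b + (-7 + b)²) = (-4 + Q)*(b + (-7 + b)²))
o(A, S) = S + A*S (o(A, S) = A*S + S = S + A*S)
(377/o(m(6, 4), -19) + 52/(-462))² = (377/((-19*(1 + (-4*4 - 4*(-7 + 4)² + 6*4 + 6*(-7 + 4)²)))) + 52/(-462))² = (377/((-19*(1 + (-16 - 4*(-3)² + 24 + 6*(-3)²)))) + 52*(-1/462))² = (377/((-19*(1 + (-16 - 4*9 + 24 + 6*9)))) - 26/231)² = (377/((-19*(1 + (-16 - 36 + 24 + 54)))) - 26/231)² = (377/((-19*(1 + 26))) - 26/231)² = (377/((-19*27)) - 26/231)² = (377/(-513) - 26/231)² = (377*(-1/513) - 26/231)² = (-377/513 - 26/231)² = (-33475/39501)² = 1120575625/1560329001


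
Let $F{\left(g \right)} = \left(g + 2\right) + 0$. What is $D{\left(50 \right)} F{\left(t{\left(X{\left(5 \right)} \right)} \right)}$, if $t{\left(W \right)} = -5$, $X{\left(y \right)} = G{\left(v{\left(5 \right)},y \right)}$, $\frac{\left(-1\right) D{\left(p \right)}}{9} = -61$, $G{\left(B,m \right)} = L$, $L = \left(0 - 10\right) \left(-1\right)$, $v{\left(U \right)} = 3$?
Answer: $-1647$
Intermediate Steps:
$L = 10$ ($L = \left(0 - 10\right) \left(-1\right) = \left(-10\right) \left(-1\right) = 10$)
$G{\left(B,m \right)} = 10$
$D{\left(p \right)} = 549$ ($D{\left(p \right)} = \left(-9\right) \left(-61\right) = 549$)
$X{\left(y \right)} = 10$
$F{\left(g \right)} = 2 + g$ ($F{\left(g \right)} = \left(2 + g\right) + 0 = 2 + g$)
$D{\left(50 \right)} F{\left(t{\left(X{\left(5 \right)} \right)} \right)} = 549 \left(2 - 5\right) = 549 \left(-3\right) = -1647$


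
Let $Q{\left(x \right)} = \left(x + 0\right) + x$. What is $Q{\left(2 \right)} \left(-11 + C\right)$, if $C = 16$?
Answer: $20$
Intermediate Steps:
$Q{\left(x \right)} = 2 x$ ($Q{\left(x \right)} = x + x = 2 x$)
$Q{\left(2 \right)} \left(-11 + C\right) = 2 \cdot 2 \left(-11 + 16\right) = 4 \cdot 5 = 20$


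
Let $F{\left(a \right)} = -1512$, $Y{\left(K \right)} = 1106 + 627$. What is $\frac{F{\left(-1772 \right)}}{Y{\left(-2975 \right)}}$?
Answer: $- \frac{1512}{1733} \approx -0.87248$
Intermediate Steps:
$Y{\left(K \right)} = 1733$
$\frac{F{\left(-1772 \right)}}{Y{\left(-2975 \right)}} = - \frac{1512}{1733}$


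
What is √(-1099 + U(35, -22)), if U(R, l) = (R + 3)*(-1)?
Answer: I*√1137 ≈ 33.719*I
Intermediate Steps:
U(R, l) = -3 - R (U(R, l) = (3 + R)*(-1) = -3 - R)
√(-1099 + U(35, -22)) = √(-1099 + (-3 - 1*35)) = √(-1099 + (-3 - 35)) = √(-1099 - 38) = √(-1137) = I*√1137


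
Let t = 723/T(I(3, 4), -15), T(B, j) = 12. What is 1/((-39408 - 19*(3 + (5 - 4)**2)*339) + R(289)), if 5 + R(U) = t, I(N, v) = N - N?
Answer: -4/260467 ≈ -1.5357e-5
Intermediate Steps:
I(N, v) = 0
t = 241/4 (t = 723/12 = 723*(1/12) = 241/4 ≈ 60.250)
R(U) = 221/4 (R(U) = -5 + 241/4 = 221/4)
1/((-39408 - 19*(3 + (5 - 4)**2)*339) + R(289)) = 1/((-39408 - 19*(3 + (5 - 4)**2)*339) + 221/4) = 1/((-39408 - 19*(3 + 1**2)*339) + 221/4) = 1/((-39408 - 19*(3 + 1)*339) + 221/4) = 1/((-39408 - 19*4*339) + 221/4) = 1/((-39408 - 76*339) + 221/4) = 1/((-39408 - 1*25764) + 221/4) = 1/((-39408 - 25764) + 221/4) = 1/(-65172 + 221/4) = 1/(-260467/4) = -4/260467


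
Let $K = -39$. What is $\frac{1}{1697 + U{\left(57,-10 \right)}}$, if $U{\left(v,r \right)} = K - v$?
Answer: $\frac{1}{1601} \approx 0.00062461$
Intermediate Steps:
$U{\left(v,r \right)} = -39 - v$
$\frac{1}{1697 + U{\left(57,-10 \right)}} = \frac{1}{1697 - 96} = \frac{1}{1601}$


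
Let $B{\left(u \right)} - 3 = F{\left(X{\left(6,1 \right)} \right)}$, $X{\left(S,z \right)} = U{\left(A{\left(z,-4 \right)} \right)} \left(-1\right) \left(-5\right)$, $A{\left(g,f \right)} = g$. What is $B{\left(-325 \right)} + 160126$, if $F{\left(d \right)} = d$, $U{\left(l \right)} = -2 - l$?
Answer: $160114$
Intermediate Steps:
$X{\left(S,z \right)} = -10 - 5 z$ ($X{\left(S,z \right)} = \left(-2 - z\right) \left(-1\right) \left(-5\right) = \left(2 + z\right) \left(-5\right) = -10 - 5 z$)
$B{\left(u \right)} = -12$ ($B{\left(u \right)} = 3 - 15 = -12$)
$B{\left(-325 \right)} + 160126 = -12 + 160126 = 160114$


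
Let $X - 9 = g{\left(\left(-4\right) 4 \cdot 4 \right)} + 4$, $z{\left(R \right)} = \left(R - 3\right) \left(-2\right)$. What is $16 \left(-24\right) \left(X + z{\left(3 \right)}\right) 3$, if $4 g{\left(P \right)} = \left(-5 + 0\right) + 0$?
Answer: $-13536$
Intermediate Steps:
$z{\left(R \right)} = 6 - 2 R$ ($z{\left(R \right)} = \left(-3 + R\right) \left(-2\right) = 6 - 2 R$)
$g{\left(P \right)} = - \frac{5}{4}$ ($g{\left(P \right)} = \frac{\left(-5 + 0\right) + 0}{4} = \frac{-5 + 0}{4} = \frac{1}{4} \left(-5\right) = - \frac{5}{4}$)
$X = \frac{47}{4}$ ($X = 9 + \left(- \frac{5}{4} + 4\right) = 9 + \frac{11}{4} = \frac{47}{4} \approx 11.75$)
$16 \left(-24\right) \left(X + z{\left(3 \right)}\right) 3 = 16 \left(-24\right) \left(\frac{47}{4} + \left(6 - 6\right)\right) 3 = - 384 \left(\frac{47}{4} + \left(6 - 6\right)\right) 3 = - 384 \left(\frac{47}{4} + 0\right) 3 = - 384 \cdot \frac{47}{4} \cdot 3 = \left(-384\right) \frac{141}{4} = -13536$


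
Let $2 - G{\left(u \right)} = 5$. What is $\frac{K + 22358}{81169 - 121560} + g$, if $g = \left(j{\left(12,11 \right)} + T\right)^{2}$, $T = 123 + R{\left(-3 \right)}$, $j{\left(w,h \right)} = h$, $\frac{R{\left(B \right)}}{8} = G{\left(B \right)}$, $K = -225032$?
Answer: $\frac{488933774}{40391} \approx 12105.0$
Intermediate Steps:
$G{\left(u \right)} = -3$ ($G{\left(u \right)} = 2 - 5 = -3$)
$R{\left(B \right)} = -24$ ($R{\left(B \right)} = 8 \left(-3\right) = -24$)
$T = 99$ ($T = 123 - 24 = 99$)
$g = 12100$ ($g = \left(11 + 99\right)^{2} = 110^{2} = 12100$)
$\frac{K + 22358}{81169 - 121560} + g = \frac{-225032 + 22358}{81169 - 121560} + 12100 = - \frac{202674}{-40391} + 12100 = \left(-202674\right) \left(- \frac{1}{40391}\right) + 12100 = \frac{202674}{40391} + 12100 = \frac{488933774}{40391}$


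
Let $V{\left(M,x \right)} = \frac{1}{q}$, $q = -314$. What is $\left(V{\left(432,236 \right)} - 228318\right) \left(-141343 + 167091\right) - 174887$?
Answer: $-5878906833$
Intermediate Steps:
$V{\left(M,x \right)} = - \frac{1}{314}$ ($V{\left(M,x \right)} = \frac{1}{-314} = - \frac{1}{314}$)
$\left(V{\left(432,236 \right)} - 228318\right) \left(-141343 + 167091\right) - 174887 = \left(- \frac{1}{314} - 228318\right) \left(-141343 + 167091\right) - 174887 = \left(- \frac{71691853}{314}\right) 25748 - 174887 = -5878731946 - 174887 = -5878906833$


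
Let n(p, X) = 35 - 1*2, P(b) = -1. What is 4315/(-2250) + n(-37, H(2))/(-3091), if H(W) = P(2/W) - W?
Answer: -243853/126450 ≈ -1.9285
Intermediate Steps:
H(W) = -1 - W
n(p, X) = 33 (n(p, X) = 35 - 2 = 33)
4315/(-2250) + n(-37, H(2))/(-3091) = 4315/(-2250) + 33/(-3091) = 4315*(-1/2250) + 33*(-1/3091) = -863/450 - 3/281 = -243853/126450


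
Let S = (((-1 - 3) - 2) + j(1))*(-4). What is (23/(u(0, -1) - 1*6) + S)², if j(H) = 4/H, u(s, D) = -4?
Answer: 3249/100 ≈ 32.490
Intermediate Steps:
S = 8 (S = (((-1 - 3) - 2) + 4/1)*(-4) = ((-4 - 2) + 4*1)*(-4) = (-6 + 4)*(-4) = -2*(-4) = 8)
(23/(u(0, -1) - 1*6) + S)² = (23/(-4 - 1*6) + 8)² = (23/(-4 - 6) + 8)² = (23/(-10) + 8)² = (23*(-⅒) + 8)² = (-23/10 + 8)² = (57/10)² = 3249/100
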